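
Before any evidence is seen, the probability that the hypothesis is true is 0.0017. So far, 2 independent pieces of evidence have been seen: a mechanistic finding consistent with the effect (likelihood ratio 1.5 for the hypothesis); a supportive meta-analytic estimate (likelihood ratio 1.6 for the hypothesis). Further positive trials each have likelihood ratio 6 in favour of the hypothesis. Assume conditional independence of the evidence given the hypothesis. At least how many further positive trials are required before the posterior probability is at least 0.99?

6

Prior odds = 0.0017/0.9983 = 17/9983.
Combined Bayes factor of the evidence already in hand = 1.5 × 1.6 = 2.4.
Odds after that evidence = (17/9983) × 2.4 = 204/49915.
Target odds = 0.99/0.01 = 99.
Need 6ⁿ ≥ 99 ÷ (204/49915) = 1647195/68.
6⁵ = 7776 falls short of 1647195/68 but 6⁶ = 46656 reaches it, so n = 6.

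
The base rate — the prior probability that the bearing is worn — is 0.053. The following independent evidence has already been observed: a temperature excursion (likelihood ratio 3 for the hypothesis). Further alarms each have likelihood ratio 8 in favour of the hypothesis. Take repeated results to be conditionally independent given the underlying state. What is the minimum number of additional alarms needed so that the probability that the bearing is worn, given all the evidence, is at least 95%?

Prior odds = 0.053/0.947 = 53/947.
Bayes factor of the evidence already in hand = 3.
Odds after that evidence = (53/947) × 3 = 159/947.
Target odds = 0.95/0.05 = 19.
Need 8ⁿ ≥ 19 ÷ (159/947) = 17993/159.
8² = 64 falls short of 17993/159 but 8³ = 512 reaches it, so n = 3.

3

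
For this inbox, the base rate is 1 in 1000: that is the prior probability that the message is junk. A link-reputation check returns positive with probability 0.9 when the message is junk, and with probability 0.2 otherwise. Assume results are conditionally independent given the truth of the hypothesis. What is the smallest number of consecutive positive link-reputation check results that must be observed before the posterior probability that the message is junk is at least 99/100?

Prior odds: 0.001 ÷ 0.999 = 1/999.
Likelihood ratio of a positive result = 0.9/0.2 = 4.5.
Target odds: 0.99 ÷ 0.01 = 99.
Require 4.5ⁿ ≥ 99 ÷ (1/999) = 98901.
4.5⁷ = 4782969/128 falls short of 98901 but 4.5⁸ = 43046721/256 reaches it, so n = 8.

8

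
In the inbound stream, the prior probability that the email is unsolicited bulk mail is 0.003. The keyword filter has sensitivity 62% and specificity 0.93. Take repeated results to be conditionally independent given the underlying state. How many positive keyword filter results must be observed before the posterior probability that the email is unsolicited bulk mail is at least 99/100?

Prior odds: 0.003 ÷ 0.997 = 3/997.
False-positive rate = 1 − 0.93 = 0.07; likelihood ratio of a positive = 0.62/0.07 = 62/7.
Target odds: 0.99 ÷ 0.01 = 99.
Require (62/7)ⁿ ≥ 99 ÷ (3/997) = 32901.
(62/7)⁴ = 14776336/2401 falls short of 32901 but (62/7)⁵ = 916132832/16807 reaches it, so n = 5.

5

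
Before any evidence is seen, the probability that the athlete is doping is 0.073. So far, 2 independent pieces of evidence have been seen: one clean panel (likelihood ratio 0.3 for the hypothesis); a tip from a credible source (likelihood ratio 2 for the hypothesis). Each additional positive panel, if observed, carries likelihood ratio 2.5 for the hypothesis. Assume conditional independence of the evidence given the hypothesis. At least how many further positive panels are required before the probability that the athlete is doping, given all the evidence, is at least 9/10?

6

Prior odds = 0.073/0.927 = 73/927.
Combined Bayes factor of the evidence already in hand = 0.3 × 2 = 0.6.
Odds after that evidence = (73/927) × 0.6 = 73/1545.
Target odds = 0.9/0.1 = 9.
Need 2.5ⁿ ≥ 9 ÷ (73/1545) = 13905/73.
2.5⁵ = 97.65625 falls short of 13905/73 but 2.5⁶ = 244.140625 reaches it, so n = 6.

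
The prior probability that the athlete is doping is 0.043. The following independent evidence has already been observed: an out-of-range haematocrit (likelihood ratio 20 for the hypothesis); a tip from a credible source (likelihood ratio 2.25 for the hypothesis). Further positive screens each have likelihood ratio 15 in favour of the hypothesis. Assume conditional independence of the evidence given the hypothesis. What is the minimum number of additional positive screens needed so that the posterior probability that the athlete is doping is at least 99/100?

2

Prior odds = 0.043/0.957 = 43/957.
Combined Bayes factor of the evidence already in hand = 20 × 2.25 = 45.
Odds after that evidence = (43/957) × 45 = 645/319.
Target odds = 0.99/0.01 = 99.
Need 15ⁿ ≥ 99 ÷ (645/319) = 10527/215.
15¹ = 15 falls short of 10527/215 but 15² = 225 reaches it, so n = 2.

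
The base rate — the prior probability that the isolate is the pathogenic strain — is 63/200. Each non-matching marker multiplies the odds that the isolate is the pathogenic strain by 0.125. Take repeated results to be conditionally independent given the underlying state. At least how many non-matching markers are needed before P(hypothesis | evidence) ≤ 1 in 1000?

Prior odds = 0.315/0.685 = 63/137.
Likelihood ratio per non-matching marker = 0.125.
Target posterior odds = 0.001/0.999 = 1/999.
Require 0.125ⁿ ≤ 1/999 ÷ (63/137) = 137/62937.
0.125² = 0.015625 is still above 137/62937 but 0.125³ = 0.001953125 is at or below it, so n = 3.

3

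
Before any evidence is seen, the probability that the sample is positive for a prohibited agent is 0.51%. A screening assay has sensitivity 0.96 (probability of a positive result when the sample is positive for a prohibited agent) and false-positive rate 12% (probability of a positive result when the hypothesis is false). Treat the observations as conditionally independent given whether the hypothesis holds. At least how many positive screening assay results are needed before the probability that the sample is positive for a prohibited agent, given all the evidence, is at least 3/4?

4

Prior odds = 0.0051/0.9949 = 51/9949.
Likelihood ratio of a positive result = 0.96/0.12 = 8.
Target posterior odds = 0.75/0.25 = 3.
Need (51/9949) × 8ⁿ ≥ 3, i.e. 8ⁿ ≥ 9949/17.
8³ = 512 falls short of 9949/17 but 8⁴ = 4096 reaches it, so n = 4.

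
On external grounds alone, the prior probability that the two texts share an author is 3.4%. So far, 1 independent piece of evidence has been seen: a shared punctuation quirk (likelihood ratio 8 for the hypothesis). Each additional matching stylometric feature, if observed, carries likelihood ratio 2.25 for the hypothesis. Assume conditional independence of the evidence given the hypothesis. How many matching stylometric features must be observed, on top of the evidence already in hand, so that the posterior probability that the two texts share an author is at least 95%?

6

Prior odds = 0.034/0.966 = 17/483.
Bayes factor of the evidence already in hand = 8.
Odds after that evidence = (17/483) × 8 = 136/483.
Target odds = 0.95/0.05 = 19.
Need 2.25ⁿ ≥ 19 ÷ (136/483) = 9177/136.
2.25⁵ = 59049/1024 falls short of 9177/136 but 2.25⁶ = 531441/4096 reaches it, so n = 6.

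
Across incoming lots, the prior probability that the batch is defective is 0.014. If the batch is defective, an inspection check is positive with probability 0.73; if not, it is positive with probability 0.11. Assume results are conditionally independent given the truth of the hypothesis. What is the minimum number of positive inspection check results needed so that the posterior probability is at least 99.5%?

Prior odds = 0.014/0.986 = 7/493.
Likelihood ratio of a positive = 0.73/0.11 = 73/11.
Target posterior odds = 0.995/0.005 = 199.
Require (73/11)ⁿ ≥ 199 ÷ (7/493) = 98107/7.
(73/11)⁵ ≈12872.1 falls short of 98107/7 but (73/11)⁶ ≈85424.2 reaches it, so n = 6.

6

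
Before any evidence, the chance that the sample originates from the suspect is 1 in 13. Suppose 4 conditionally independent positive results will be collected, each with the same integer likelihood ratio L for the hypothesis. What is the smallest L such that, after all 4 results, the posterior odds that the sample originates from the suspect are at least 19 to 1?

4

Prior odds = (1/13)/(12/13) = 1/12.
Target odds = 19.
Need L⁴ ≥ 19 ÷ (1/12) = 228.
3⁴ = 81 < 228 ≤ 256 = 4⁴, so L = 4.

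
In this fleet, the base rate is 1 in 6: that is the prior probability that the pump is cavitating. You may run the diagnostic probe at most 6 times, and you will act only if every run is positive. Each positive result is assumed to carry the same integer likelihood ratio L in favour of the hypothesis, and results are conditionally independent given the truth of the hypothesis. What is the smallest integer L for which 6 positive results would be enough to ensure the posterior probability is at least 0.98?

Prior odds = (1/6)/(5/6) = 0.2.
Target odds = 0.98/0.02 = 49.
Need L⁶ ≥ 49 ÷ 0.2 = 245.
2⁶ = 64 < 245 ≤ 729 = 3⁶, so L = 3.

3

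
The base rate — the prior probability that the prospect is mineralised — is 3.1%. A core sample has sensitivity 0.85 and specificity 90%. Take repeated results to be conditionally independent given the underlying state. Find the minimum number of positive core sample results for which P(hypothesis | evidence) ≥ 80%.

Prior odds: 0.031 ÷ 0.969 = 31/969.
False-positive rate = 1 − 0.9 = 0.1; likelihood ratio of a positive = 0.85/0.1 = 8.5.
Target odds: 0.8 ÷ 0.2 = 4.
Need (31/969) × 8.5ⁿ ≥ 4, i.e. 8.5ⁿ ≥ 3876/31.
8.5² = 72.25 falls short of 3876/31 but 8.5³ = 614.125 reaches it, so n = 3.

3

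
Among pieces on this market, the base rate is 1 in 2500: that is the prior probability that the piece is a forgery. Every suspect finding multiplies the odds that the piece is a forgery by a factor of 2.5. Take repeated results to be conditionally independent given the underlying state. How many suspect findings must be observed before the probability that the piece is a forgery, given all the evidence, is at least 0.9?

11

Prior odds: 0.0004 ÷ 0.9996 = 1/2499.
Likelihood ratio per suspect finding = 2.5.
Target odds: 0.9 ÷ 0.1 = 9.
Require 2.5ⁿ ≥ 9 ÷ (1/2499) = 22491.
2.5¹⁰ = 9765625/1024 falls short of 22491 but 2.5¹¹ = 48828125/2048 reaches it, so n = 11.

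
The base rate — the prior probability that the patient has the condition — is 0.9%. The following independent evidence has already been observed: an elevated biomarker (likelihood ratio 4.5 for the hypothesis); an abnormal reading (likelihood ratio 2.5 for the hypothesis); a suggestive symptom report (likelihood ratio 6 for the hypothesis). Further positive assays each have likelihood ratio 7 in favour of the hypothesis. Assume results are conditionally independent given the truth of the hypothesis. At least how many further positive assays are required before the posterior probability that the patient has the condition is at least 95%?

Prior odds = 0.009/0.991 = 9/991.
Combined Bayes factor of the evidence already in hand = 4.5 × 2.5 × 6 = 67.5.
Odds after that evidence = (9/991) × 67.5 = 1215/1982.
Target odds = 0.95/0.05 = 19.
Need 7ⁿ ≥ 19 ÷ (1215/1982) = 37658/1215.
7¹ = 7 falls short of 37658/1215 but 7² = 49 reaches it, so n = 2.

2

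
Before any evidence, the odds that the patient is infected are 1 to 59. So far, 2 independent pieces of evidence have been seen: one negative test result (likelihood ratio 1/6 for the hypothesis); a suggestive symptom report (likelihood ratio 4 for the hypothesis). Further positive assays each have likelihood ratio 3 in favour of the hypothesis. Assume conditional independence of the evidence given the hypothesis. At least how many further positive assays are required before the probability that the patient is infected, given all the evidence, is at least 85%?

6

Prior odds = 1/59.
Combined Bayes factor of the evidence already in hand = (1/6) × 4 = 2/3.
Odds after that evidence = (1/59) × 2/3 = 2/177.
Target odds = 0.85/0.15 = 17/3.
Need 3ⁿ ≥ 17/3 ÷ (2/177) = 501.5.
3⁵ = 243 falls short of 501.5 but 3⁶ = 729 reaches it, so n = 6.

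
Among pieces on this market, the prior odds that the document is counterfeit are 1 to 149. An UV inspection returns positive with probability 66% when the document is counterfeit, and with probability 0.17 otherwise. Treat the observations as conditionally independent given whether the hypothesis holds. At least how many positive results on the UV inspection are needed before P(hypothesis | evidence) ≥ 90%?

6

Prior odds = 1/149.
Likelihood ratio of a positive result = 0.66/0.17 = 66/17.
Target posterior odds = 0.9/0.1 = 9.
Need (1/149) × (66/17)ⁿ ≥ 9, i.e. (66/17)ⁿ ≥ 1341.
(66/17)⁵ ≈882.013 falls short of 1341 but (66/17)⁶ ≈3424.29 reaches it, so n = 6.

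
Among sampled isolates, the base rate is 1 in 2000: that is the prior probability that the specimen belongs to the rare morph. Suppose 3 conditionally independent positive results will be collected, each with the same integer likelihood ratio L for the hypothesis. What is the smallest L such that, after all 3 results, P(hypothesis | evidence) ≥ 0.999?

126

Prior odds = 0.0005/0.9995 = 1/1999.
Target odds = 0.999/0.001 = 999.
Need L³ ≥ 999 ÷ (1/1999) = 1997001.
125³ = 1953125 < 1997001 ≤ 2000376 = 126³, so L = 126.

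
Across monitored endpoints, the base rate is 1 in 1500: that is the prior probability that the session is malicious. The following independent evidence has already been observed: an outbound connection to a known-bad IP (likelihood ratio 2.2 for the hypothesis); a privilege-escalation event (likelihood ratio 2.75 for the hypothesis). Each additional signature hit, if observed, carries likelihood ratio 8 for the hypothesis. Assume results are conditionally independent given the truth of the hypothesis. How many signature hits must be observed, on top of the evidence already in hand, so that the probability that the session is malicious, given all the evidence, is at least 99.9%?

6

Prior odds = (1/1500)/(1499/1500) = 1/1499.
Combined Bayes factor of the evidence already in hand = 2.2 × 2.75 = 6.05.
Odds after that evidence = (1/1499) × 6.05 = 121/29980.
Target odds = 0.999/0.001 = 999.
Need 8ⁿ ≥ 999 ÷ (121/29980) = 29950020/121.
8⁵ = 32768 falls short of 29950020/121 but 8⁶ = 262144 reaches it, so n = 6.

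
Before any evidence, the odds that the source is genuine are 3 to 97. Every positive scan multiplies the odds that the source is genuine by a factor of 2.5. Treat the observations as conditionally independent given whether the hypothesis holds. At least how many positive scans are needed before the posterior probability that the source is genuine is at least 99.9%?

Prior odds = 3/97.
Likelihood ratio per positive scan = 2.5.
Target posterior odds = 0.999/0.001 = 999.
Require 2.5ⁿ ≥ 999 ÷ (3/97) = 32301.
2.5¹¹ = 48828125/2048 falls short of 32301 but 2.5¹² = 244140625/4096 reaches it, so n = 12.

12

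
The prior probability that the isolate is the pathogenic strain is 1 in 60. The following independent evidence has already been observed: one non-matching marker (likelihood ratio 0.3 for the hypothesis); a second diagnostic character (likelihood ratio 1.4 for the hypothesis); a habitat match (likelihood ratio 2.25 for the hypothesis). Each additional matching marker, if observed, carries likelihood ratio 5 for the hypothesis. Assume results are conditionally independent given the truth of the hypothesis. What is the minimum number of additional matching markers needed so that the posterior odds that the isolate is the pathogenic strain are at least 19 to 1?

5

Prior odds = (1/60)/(59/60) = 1/59.
Combined Bayes factor of the evidence already in hand = 0.3 × 1.4 × 2.25 = 0.945.
Odds after that evidence = (1/59) × 0.945 = 189/11800.
Target odds = 19.
Need 5ⁿ ≥ 19 ÷ (189/11800) = 224200/189.
5⁴ = 625 falls short of 224200/189 but 5⁵ = 3125 reaches it, so n = 5.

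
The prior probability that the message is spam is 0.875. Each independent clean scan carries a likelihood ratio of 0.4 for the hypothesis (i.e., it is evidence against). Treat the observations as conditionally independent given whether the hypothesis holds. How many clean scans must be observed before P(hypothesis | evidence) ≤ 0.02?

Prior odds: 0.875 ÷ 0.125 = 7.
Likelihood ratio per clean scan = 0.4.
Target posterior odds = 0.02/0.98 = 1/49.
Require 0.4ⁿ ≤ 1/49 ÷ 7 = 1/343.
0.4⁶ = 64/15625 is still above 1/343 but 0.4⁷ = 128/78125 is at or below it, so n = 7.

7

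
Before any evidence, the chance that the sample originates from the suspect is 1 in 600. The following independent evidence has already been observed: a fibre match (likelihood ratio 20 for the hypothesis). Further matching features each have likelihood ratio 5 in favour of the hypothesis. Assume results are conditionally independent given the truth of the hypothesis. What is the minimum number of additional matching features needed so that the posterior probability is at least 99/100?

Prior odds = (1/600)/(599/600) = 1/599.
Bayes factor of the evidence already in hand = 20.
Odds after that evidence = (1/599) × 20 = 20/599.
Target odds = 0.99/0.01 = 99.
Need 5ⁿ ≥ 99 ÷ (20/599) = 2965.05.
5⁴ = 625 falls short of 2965.05 but 5⁵ = 3125 reaches it, so n = 5.

5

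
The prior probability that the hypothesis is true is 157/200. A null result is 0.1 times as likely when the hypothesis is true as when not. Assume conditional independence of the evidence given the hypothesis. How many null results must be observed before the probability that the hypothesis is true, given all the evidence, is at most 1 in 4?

Prior odds = 0.785/0.215 = 157/43.
Likelihood ratio per null result = 0.1.
Target odds: 0.25 ÷ 0.75 = 1/3.
Require 0.1ⁿ ≤ 1/3 ÷ (157/43) = 43/471.
0.1¹ = 0.1 is still above 43/471 but 0.1² = 0.01 is at or below it, so n = 2.

2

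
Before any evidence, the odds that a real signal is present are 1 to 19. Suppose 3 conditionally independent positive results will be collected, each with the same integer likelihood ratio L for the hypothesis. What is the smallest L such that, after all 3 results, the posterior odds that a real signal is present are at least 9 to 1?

Prior odds = 1/19.
Target odds = 9.
Need L³ ≥ 9 ÷ (1/19) = 171.
5³ = 125 < 171 ≤ 216 = 6³, so L = 6.

6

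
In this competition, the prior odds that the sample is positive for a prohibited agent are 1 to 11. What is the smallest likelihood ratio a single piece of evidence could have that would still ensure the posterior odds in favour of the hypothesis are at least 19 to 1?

Prior odds = 1/11.
Target odds = 19.
Required Bayes factor = 19 ÷ (1/11) = 209.

209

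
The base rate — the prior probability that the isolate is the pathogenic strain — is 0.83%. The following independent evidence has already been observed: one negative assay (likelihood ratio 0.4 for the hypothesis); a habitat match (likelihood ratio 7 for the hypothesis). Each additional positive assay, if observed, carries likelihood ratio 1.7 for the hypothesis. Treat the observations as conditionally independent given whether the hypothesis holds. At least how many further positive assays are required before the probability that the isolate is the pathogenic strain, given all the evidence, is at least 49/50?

Prior odds = 0.0083/0.9917 = 83/9917.
Combined Bayes factor of the evidence already in hand = 0.4 × 7 = 2.8.
Odds after that evidence = (83/9917) × 2.8 = 1162/49585.
Target odds = 0.98/0.02 = 49.
Need 1.7ⁿ ≥ 49 ÷ (1162/49585) = 347095/166.
1.7¹⁴ ≈1683.78 falls short of 347095/166 but 1.7¹⁵ ≈2862.42 reaches it, so n = 15.

15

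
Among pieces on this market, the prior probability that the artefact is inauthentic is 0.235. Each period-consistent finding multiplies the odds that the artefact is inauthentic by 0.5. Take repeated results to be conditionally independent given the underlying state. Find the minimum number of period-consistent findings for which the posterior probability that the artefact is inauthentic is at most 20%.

Prior odds = 0.235/0.765 = 47/153.
Likelihood ratio per period-consistent finding = 0.5.
Target odds: 0.2 ÷ 0.8 = 0.25.
Need (47/153) × 0.5ⁿ ≤ 0.25, i.e. 0.5ⁿ ≤ 153/188.
0.5¹ = 0.5, which is already at or below the required 153/188; so n = 1.

1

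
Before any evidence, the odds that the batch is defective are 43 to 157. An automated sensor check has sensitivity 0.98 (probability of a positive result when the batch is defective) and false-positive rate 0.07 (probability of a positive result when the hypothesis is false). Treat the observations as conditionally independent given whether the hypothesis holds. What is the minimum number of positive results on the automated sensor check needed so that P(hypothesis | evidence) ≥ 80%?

2

Prior odds = 43/157.
Likelihood ratio of a positive result = 0.98/0.07 = 14.
Target odds: 0.8 ÷ 0.2 = 4.
Require 14ⁿ ≥ 4 ÷ (43/157) = 628/43.
14¹ = 14 falls short of 628/43 but 14² = 196 reaches it, so n = 2.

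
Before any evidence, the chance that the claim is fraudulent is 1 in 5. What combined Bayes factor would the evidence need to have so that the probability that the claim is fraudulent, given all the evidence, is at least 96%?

Prior odds = 0.2/0.8 = 0.25.
Target odds = 0.96/0.04 = 24.
Required Bayes factor = 24 ÷ 0.25 = 96.

96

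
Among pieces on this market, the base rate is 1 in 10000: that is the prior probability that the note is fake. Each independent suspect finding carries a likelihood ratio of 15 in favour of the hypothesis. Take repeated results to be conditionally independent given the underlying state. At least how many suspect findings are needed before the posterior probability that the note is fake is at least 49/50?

Prior odds: 0.0001 ÷ 0.9999 = 1/9999.
Likelihood ratio per suspect finding = 15.
Target posterior odds = 0.98/0.02 = 49.
Need (1/9999) × 15ⁿ ≥ 49, i.e. 15ⁿ ≥ 489951.
15⁴ = 50625 falls short of 489951 but 15⁵ = 759375 reaches it, so n = 5.

5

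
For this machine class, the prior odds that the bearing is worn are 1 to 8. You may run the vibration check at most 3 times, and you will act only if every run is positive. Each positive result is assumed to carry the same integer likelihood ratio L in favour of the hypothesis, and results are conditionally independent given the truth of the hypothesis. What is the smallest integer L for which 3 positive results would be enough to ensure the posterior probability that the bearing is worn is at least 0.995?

12

Prior odds = 0.125.
Target odds = 0.995/0.005 = 199.
Need L³ ≥ 199 ÷ 0.125 = 1592.
11³ = 1331 < 1592 ≤ 1728 = 12³, so L = 12.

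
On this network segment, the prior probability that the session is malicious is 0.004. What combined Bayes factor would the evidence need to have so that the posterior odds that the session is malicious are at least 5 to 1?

1245

Prior odds = 0.004/0.996 = 1/249.
Target odds = 5.
Required Bayes factor = 5 ÷ (1/249) = 1245.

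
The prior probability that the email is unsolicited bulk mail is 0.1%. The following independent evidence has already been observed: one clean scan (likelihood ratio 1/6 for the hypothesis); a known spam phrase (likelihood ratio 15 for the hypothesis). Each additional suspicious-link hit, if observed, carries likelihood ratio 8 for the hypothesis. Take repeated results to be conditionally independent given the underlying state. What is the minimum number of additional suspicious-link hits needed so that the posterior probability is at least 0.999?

7

Prior odds = 0.001/0.999 = 1/999.
Combined Bayes factor of the evidence already in hand = (1/6) × 15 = 2.5.
Odds after that evidence = (1/999) × 2.5 = 5/1998.
Target odds = 0.999/0.001 = 999.
Need 8ⁿ ≥ 999 ÷ (5/1998) = 399200.4.
8⁶ = 262144 falls short of 399200.4 but 8⁷ = 2097152 reaches it, so n = 7.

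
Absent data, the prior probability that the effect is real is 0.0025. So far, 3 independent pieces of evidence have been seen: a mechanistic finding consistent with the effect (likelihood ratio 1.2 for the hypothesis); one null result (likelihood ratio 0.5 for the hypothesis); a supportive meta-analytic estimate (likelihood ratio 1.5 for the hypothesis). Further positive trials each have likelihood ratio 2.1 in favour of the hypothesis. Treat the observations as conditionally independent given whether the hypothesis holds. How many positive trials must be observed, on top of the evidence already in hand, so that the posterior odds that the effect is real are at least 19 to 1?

Prior odds = 0.0025/0.9975 = 1/399.
Combined Bayes factor of the evidence already in hand = 1.2 × 0.5 × 1.5 = 0.9.
Odds after that evidence = (1/399) × 0.9 = 3/1330.
Target odds = 19.
Need 2.1ⁿ ≥ 19 ÷ (3/1330) = 25270/3.
2.1¹² ≈7355.83 falls short of 25270/3 but 2.1¹³ ≈15447.2 reaches it, so n = 13.

13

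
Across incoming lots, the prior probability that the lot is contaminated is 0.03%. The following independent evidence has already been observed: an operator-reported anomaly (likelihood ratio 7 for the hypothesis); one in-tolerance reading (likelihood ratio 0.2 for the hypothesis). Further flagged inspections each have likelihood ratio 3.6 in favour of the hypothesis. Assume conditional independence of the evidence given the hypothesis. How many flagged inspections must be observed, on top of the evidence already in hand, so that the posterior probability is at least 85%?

8

Prior odds = 0.0003/0.9997 = 3/9997.
Combined Bayes factor of the evidence already in hand = 7 × 0.2 = 1.4.
Odds after that evidence = (3/9997) × 1.4 = 21/49985.
Target odds = 0.85/0.15 = 17/3.
Need 3.6ⁿ ≥ 17/3 ÷ (21/49985) = 849745/63.
3.6⁷ = 612220032/78125 falls short of 849745/63 but 3.6⁸ ≈28211.1 reaches it, so n = 8.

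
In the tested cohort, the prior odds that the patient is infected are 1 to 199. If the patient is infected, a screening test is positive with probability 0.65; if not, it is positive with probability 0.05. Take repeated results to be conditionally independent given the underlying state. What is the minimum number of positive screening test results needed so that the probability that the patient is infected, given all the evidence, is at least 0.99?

4

Prior odds = 1/199.
Likelihood ratio of a positive = 0.65/0.05 = 13.
Target posterior odds = 0.99/0.01 = 99.
Need (1/199) × 13ⁿ ≥ 99, i.e. 13ⁿ ≥ 19701.
13³ = 2197 falls short of 19701 but 13⁴ = 28561 reaches it, so n = 4.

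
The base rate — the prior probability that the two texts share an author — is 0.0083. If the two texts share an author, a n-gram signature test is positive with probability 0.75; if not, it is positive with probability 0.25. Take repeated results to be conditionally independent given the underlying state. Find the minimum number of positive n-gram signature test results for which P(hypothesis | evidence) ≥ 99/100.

Prior odds: 0.0083 ÷ 0.9917 = 83/9917.
Likelihood ratio of a positive = 0.75/0.25 = 3.
Target odds: 0.99 ÷ 0.01 = 99.
Require 3ⁿ ≥ 99 ÷ (83/9917) = 981783/83.
3⁸ = 6561 falls short of 981783/83 but 3⁹ = 19683 reaches it, so n = 9.

9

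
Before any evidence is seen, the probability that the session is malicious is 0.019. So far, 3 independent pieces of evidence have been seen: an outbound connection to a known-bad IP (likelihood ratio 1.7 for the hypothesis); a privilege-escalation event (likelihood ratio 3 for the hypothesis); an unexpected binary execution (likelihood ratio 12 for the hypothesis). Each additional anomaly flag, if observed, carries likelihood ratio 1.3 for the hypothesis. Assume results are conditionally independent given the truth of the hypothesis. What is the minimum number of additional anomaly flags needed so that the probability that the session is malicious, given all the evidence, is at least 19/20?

Prior odds = 0.019/0.981 = 19/981.
Combined Bayes factor of the evidence already in hand = 1.7 × 3 × 12 = 61.2.
Odds after that evidence = (19/981) × 61.2 = 646/545.
Target odds = 0.95/0.05 = 19.
Need 1.3ⁿ ≥ 19 ÷ (646/545) = 545/34.
1.3¹⁰ ≈13.7858 falls short of 545/34 but 1.3¹¹ ≈17.9216 reaches it, so n = 11.

11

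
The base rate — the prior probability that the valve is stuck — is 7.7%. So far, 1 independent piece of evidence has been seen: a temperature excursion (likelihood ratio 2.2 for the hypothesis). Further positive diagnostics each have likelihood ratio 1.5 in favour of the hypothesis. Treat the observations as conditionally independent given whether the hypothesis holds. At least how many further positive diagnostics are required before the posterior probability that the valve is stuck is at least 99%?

Prior odds = 0.077/0.923 = 77/923.
Bayes factor of the evidence already in hand = 2.2.
Odds after that evidence = (77/923) × 2.2 = 847/4615.
Target odds = 0.99/0.01 = 99.
Need 1.5ⁿ ≥ 99 ÷ (847/4615) = 41535/77.
1.5¹⁵ = 14348907/32768 falls short of 41535/77 but 1.5¹⁶ = 43046721/65536 reaches it, so n = 16.

16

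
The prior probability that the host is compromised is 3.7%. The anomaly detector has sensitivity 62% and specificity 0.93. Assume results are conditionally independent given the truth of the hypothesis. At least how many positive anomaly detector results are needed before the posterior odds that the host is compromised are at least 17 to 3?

3

Prior odds: 0.037 ÷ 0.963 = 37/963.
False-positive rate = 1 − 0.93 = 0.07; likelihood ratio of a positive = 0.62/0.07 = 62/7.
Target odds = 17/3.
Require (62/7)ⁿ ≥ 17/3 ÷ (37/963) = 5457/37.
(62/7)² = 3844/49 falls short of 5457/37 but (62/7)³ = 238328/343 reaches it, so n = 3.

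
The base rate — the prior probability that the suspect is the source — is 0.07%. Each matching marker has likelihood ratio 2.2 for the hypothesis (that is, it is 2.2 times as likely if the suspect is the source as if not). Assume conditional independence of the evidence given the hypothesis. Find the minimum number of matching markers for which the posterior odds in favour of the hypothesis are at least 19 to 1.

13

Prior odds: 0.0007 ÷ 0.9993 = 7/9993.
Likelihood ratio per matching marker = 2.2.
Target odds = 19.
Require 2.2ⁿ ≥ 19 ÷ (7/9993) = 189867/7.
2.2¹² ≈12855 falls short of 189867/7 but 2.2¹³ ≈28281 reaches it, so n = 13.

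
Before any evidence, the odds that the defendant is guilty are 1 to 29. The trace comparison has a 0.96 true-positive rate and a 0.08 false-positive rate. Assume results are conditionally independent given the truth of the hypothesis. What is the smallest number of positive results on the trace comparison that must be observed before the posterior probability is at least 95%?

Prior odds = 1/29.
Likelihood ratio of a positive result = 0.96/0.08 = 12.
Target odds: 0.95 ÷ 0.05 = 19.
Require 12ⁿ ≥ 19 ÷ (1/29) = 551.
12² = 144 falls short of 551 but 12³ = 1728 reaches it, so n = 3.

3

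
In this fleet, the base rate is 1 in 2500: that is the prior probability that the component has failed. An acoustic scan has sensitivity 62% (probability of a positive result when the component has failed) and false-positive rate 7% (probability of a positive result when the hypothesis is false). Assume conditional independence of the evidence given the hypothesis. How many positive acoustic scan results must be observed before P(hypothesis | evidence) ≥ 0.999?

Prior odds = 0.0004/0.9996 = 1/2499.
Likelihood ratio of a positive result = 0.62/0.07 = 62/7.
Target posterior odds = 0.999/0.001 = 999.
Need (1/2499) × (62/7)ⁿ ≥ 999, i.e. (62/7)ⁿ ≥ 2496501.
(62/7)⁶ ≈482794 falls short of 2496501 but (62/7)⁷ ≈4.27618e+06 reaches it, so n = 7.

7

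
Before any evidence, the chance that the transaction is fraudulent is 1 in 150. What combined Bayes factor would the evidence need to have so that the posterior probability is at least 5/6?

745

Prior odds = (1/150)/(149/150) = 1/149.
Target odds = (5/6)/(1/6) = 5.
Required Bayes factor = 5 ÷ (1/149) = 745.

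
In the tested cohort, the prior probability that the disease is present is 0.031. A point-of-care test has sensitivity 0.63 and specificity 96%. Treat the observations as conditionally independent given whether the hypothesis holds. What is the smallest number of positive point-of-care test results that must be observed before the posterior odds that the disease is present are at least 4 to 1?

2

Prior odds: 0.031 ÷ 0.969 = 31/969.
False-positive rate = 1 − 0.96 = 0.04; likelihood ratio of a positive = 0.63/0.04 = 15.75.
Target odds = 4.
Need (31/969) × 15.75ⁿ ≥ 4, i.e. 15.75ⁿ ≥ 3876/31.
15.75¹ = 15.75 falls short of 3876/31 but 15.75² = 248.0625 reaches it, so n = 2.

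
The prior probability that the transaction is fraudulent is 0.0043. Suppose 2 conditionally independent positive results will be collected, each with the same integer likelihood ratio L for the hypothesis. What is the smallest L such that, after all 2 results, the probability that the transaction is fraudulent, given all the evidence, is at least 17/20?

Prior odds = 0.0043/0.9957 = 43/9957.
Target odds = 0.85/0.15 = 17/3.
Need L² ≥ 17/3 ÷ (43/9957) = 56423/43.
36² = 1296 < 56423/43 ≤ 1369 = 37², so L = 37.

37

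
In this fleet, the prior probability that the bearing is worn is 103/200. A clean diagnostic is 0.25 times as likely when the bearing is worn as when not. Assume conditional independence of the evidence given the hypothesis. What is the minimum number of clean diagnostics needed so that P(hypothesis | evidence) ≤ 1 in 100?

4

Prior odds: 0.515 ÷ 0.485 = 103/97.
Likelihood ratio per clean diagnostic = 0.25.
Target odds: 0.01 ÷ 0.99 = 1/99.
Need (103/97) × 0.25ⁿ ≤ 1/99, i.e. 0.25ⁿ ≤ 97/10197.
0.25³ = 0.015625 is still above 97/10197 but 0.25⁴ = 0.00390625 is at or below it, so n = 4.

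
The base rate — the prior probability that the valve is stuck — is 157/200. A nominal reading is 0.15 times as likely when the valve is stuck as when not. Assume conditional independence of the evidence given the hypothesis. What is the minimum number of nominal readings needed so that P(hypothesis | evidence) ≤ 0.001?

5

Prior odds = 0.785/0.215 = 157/43.
Likelihood ratio per nominal reading = 0.15.
Target odds: 0.001 ÷ 0.999 = 1/999.
Require 0.15ⁿ ≤ 1/999 ÷ (157/43) = 43/156843.
0.15⁴ = 81/160000 is still above 43/156843 but 0.15⁵ = 243/3200000 is at or below it, so n = 5.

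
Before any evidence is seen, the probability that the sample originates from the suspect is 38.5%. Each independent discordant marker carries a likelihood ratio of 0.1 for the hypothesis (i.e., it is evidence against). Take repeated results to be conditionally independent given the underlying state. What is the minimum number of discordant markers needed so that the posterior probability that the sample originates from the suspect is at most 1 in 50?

Prior odds = 0.385/0.615 = 77/123.
Likelihood ratio per discordant marker = 0.1.
Target odds: 0.02 ÷ 0.98 = 1/49.
Need (77/123) × 0.1ⁿ ≤ 1/49, i.e. 0.1ⁿ ≤ 123/3773.
0.1¹ = 0.1 is still above 123/3773 but 0.1² = 0.01 is at or below it, so n = 2.

2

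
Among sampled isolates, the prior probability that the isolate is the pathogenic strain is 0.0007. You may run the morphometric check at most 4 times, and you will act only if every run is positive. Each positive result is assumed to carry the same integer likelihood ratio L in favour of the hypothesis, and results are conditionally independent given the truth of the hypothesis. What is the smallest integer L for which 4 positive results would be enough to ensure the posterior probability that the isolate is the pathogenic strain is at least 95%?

Prior odds = 0.0007/0.9993 = 7/9993.
Target odds = 0.95/0.05 = 19.
Need L⁴ ≥ 19 ÷ (7/9993) = 189867/7.
12⁴ = 20736 < 189867/7 ≤ 28561 = 13⁴, so L = 13.

13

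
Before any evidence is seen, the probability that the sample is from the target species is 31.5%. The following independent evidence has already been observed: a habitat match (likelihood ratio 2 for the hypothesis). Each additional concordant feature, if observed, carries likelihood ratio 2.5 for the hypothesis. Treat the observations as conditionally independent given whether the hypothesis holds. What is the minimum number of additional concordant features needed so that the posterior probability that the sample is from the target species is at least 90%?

3

Prior odds = 0.315/0.685 = 63/137.
Bayes factor of the evidence already in hand = 2.
Odds after that evidence = (63/137) × 2 = 126/137.
Target odds = 0.9/0.1 = 9.
Need 2.5ⁿ ≥ 9 ÷ (126/137) = 137/14.
2.5² = 6.25 falls short of 137/14 but 2.5³ = 15.625 reaches it, so n = 3.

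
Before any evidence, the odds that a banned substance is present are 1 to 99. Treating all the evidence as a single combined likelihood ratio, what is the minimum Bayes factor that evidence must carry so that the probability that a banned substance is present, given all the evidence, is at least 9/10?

891

Prior odds = 1/99.
Target odds = 0.9/0.1 = 9.
Required Bayes factor = 9 ÷ (1/99) = 891.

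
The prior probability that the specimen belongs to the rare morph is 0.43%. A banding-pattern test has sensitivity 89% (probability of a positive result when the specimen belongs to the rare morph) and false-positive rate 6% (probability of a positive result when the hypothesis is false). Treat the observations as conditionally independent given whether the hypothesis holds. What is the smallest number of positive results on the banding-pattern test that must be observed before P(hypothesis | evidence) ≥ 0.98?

4

Prior odds = 0.0043/0.9957 = 43/9957.
Likelihood ratio of a positive result = 0.89/0.06 = 89/6.
Target posterior odds = 0.98/0.02 = 49.
Require (89/6)ⁿ ≥ 49 ÷ (43/9957) = 487893/43.
(89/6)³ = 704969/216 falls short of 487893/43 but (89/6)⁴ = 62742241/1296 reaches it, so n = 4.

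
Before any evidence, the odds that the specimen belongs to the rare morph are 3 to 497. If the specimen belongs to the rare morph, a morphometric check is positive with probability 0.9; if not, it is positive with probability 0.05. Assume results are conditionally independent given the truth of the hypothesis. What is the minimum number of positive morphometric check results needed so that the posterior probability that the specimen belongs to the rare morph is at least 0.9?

Prior odds = 3/497.
Likelihood ratio of a positive = 0.9/0.05 = 18.
Target posterior odds = 0.9/0.1 = 9.
Require 18ⁿ ≥ 9 ÷ (3/497) = 1491.
18² = 324 falls short of 1491 but 18³ = 5832 reaches it, so n = 3.

3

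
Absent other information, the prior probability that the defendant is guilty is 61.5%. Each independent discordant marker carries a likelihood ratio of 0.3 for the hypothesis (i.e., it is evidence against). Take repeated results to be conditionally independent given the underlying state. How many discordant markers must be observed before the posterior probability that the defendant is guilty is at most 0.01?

5

Prior odds = 0.615/0.385 = 123/77.
Likelihood ratio per discordant marker = 0.3.
Target odds: 0.01 ÷ 0.99 = 1/99.
Need (123/77) × 0.3ⁿ ≤ 1/99, i.e. 0.3ⁿ ≤ 7/1107.
0.3⁴ = 0.0081 is still above 7/1107 but 0.3⁵ = 243/100000 is at or below it, so n = 5.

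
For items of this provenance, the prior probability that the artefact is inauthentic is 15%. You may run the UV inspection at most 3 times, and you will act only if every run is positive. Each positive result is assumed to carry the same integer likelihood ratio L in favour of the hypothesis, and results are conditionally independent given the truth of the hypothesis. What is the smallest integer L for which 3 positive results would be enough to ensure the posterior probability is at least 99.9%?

Prior odds = 0.15/0.85 = 3/17.
Target odds = 0.999/0.001 = 999.
Need L³ ≥ 999 ÷ (3/17) = 5661.
17³ = 4913 < 5661 ≤ 5832 = 18³, so L = 18.

18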